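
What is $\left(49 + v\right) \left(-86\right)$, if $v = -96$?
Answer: $4042$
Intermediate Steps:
$\left(49 + v\right) \left(-86\right) = \left(49 - 96\right) \left(-86\right) = \left(-47\right) \left(-86\right) = 4042$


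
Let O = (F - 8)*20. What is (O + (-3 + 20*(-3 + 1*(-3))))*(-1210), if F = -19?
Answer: 802230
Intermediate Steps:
O = -540 (O = (-19 - 8)*20 = -27*20 = -540)
(O + (-3 + 20*(-3 + 1*(-3))))*(-1210) = (-540 + (-3 + 20*(-3 + 1*(-3))))*(-1210) = (-540 + (-3 + 20*(-3 - 3)))*(-1210) = (-540 + (-3 + 20*(-6)))*(-1210) = (-540 + (-3 - 120))*(-1210) = (-540 - 123)*(-1210) = -663*(-1210) = 802230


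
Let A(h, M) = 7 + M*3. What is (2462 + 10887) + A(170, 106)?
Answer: 13674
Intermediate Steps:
A(h, M) = 7 + 3*M
(2462 + 10887) + A(170, 106) = (2462 + 10887) + (7 + 3*106) = 13349 + (7 + 318) = 13349 + 325 = 13674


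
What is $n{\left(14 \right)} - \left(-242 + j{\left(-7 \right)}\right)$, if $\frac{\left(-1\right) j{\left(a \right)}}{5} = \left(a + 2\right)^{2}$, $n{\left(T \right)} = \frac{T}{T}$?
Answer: $368$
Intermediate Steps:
$n{\left(T \right)} = 1$
$j{\left(a \right)} = - 5 \left(2 + a\right)^{2}$ ($j{\left(a \right)} = - 5 \left(a + 2\right)^{2} = - 5 \left(2 + a\right)^{2}$)
$n{\left(14 \right)} - \left(-242 + j{\left(-7 \right)}\right) = 1 + \left(242 - - 5 \left(2 - 7\right)^{2}\right) = 1 + \left(242 - - 5 \left(-5\right)^{2}\right) = 1 + \left(242 - \left(-5\right) 25\right) = 1 + \left(242 - -125\right) = 1 + \left(242 + 125\right) = 1 + 367 = 368$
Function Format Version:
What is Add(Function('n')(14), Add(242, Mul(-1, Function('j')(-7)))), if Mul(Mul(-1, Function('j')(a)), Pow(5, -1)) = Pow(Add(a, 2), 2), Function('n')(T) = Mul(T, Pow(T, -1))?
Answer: 368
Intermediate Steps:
Function('n')(T) = 1
Function('j')(a) = Mul(-5, Pow(Add(2, a), 2)) (Function('j')(a) = Mul(-5, Pow(Add(a, 2), 2)) = Mul(-5, Pow(Add(2, a), 2)))
Add(Function('n')(14), Add(242, Mul(-1, Function('j')(-7)))) = Add(1, Add(242, Mul(-1, Mul(-5, Pow(Add(2, -7), 2))))) = Add(1, Add(242, Mul(-1, Mul(-5, Pow(-5, 2))))) = Add(1, Add(242, Mul(-1, Mul(-5, 25)))) = Add(1, Add(242, Mul(-1, -125))) = Add(1, Add(242, 125)) = Add(1, 367) = 368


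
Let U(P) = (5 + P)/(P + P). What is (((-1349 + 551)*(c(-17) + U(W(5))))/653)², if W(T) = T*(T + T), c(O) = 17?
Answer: 19613722401/42640900 ≈ 459.97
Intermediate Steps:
W(T) = 2*T² (W(T) = T*(2*T) = 2*T²)
U(P) = (5 + P)/(2*P) (U(P) = (5 + P)/((2*P)) = (5 + P)*(1/(2*P)) = (5 + P)/(2*P))
(((-1349 + 551)*(c(-17) + U(W(5))))/653)² = (((-1349 + 551)*(17 + (5 + 2*5²)/(2*((2*5²)))))/653)² = (-798*(17 + (5 + 2*25)/(2*((2*25))))*(1/653))² = (-798*(17 + (½)*(5 + 50)/50)*(1/653))² = (-798*(17 + (½)*(1/50)*55)*(1/653))² = (-798*(17 + 11/20)*(1/653))² = (-798*351/20*(1/653))² = (-140049/10*1/653)² = (-140049/6530)² = 19613722401/42640900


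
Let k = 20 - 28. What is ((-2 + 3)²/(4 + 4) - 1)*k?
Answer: 7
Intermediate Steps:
k = -8
((-2 + 3)²/(4 + 4) - 1)*k = ((-2 + 3)²/(4 + 4) - 1)*(-8) = (1²/8 - 1)*(-8) = ((⅛)*1 - 1)*(-8) = (⅛ - 1)*(-8) = -7/8*(-8) = 7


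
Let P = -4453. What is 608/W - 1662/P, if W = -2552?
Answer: 191750/1420507 ≈ 0.13499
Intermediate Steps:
608/W - 1662/P = 608/(-2552) - 1662/(-4453) = 608*(-1/2552) - 1662*(-1/4453) = -76/319 + 1662/4453 = 191750/1420507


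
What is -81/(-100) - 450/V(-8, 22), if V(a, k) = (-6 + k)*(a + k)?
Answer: -3357/2800 ≈ -1.1989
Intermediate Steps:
-81/(-100) - 450/V(-8, 22) = -81/(-100) - 450/(22² - 6*(-8) - 6*22 - 8*22) = -81*(-1/100) - 450/(484 + 48 - 132 - 176) = 81/100 - 450/224 = 81/100 - 450*1/224 = 81/100 - 225/112 = -3357/2800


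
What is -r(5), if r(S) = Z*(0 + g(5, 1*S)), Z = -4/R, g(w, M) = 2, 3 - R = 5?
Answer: -4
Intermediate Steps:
R = -2 (R = 3 - 1*5 = 3 - 5 = -2)
Z = 2 (Z = -4/(-2) = -4*(-½) = 2)
r(S) = 4 (r(S) = 2*(0 + 2) = 2*2 = 4)
-r(5) = -1*4 = -4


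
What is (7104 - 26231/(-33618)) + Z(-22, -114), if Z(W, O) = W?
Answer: 238108907/33618 ≈ 7082.8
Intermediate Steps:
(7104 - 26231/(-33618)) + Z(-22, -114) = (7104 - 26231/(-33618)) - 22 = (7104 - 26231*(-1/33618)) - 22 = (7104 + 26231/33618) - 22 = 238848503/33618 - 22 = 238108907/33618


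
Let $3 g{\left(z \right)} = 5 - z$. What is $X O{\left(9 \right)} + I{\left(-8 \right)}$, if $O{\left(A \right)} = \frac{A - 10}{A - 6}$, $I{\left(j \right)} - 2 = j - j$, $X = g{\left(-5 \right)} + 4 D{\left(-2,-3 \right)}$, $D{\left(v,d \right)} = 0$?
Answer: $\frac{8}{9} \approx 0.88889$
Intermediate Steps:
$g{\left(z \right)} = \frac{5}{3} - \frac{z}{3}$ ($g{\left(z \right)} = \frac{5 - z}{3} = \frac{5}{3} - \frac{z}{3}$)
$X = \frac{10}{3}$ ($X = \left(\frac{5}{3} - - \frac{5}{3}\right) + 4 \cdot 0 = \left(\frac{5}{3} + \frac{5}{3}\right) + 0 = \frac{10}{3} + 0 = \frac{10}{3} \approx 3.3333$)
$I{\left(j \right)} = 2$ ($I{\left(j \right)} = 2 + \left(j - j\right) = 2 + 0 = 2$)
$O{\left(A \right)} = \frac{-10 + A}{-6 + A}$
$X O{\left(9 \right)} + I{\left(-8 \right)} = \frac{10 \frac{-10 + 9}{-6 + 9}}{3} + 2 = \frac{10 \cdot \frac{1}{3} \left(-1\right)}{3} + 2 = \frac{10}{3} \left(- \frac{1}{3}\right) + 2 = - \frac{10}{9} + 2 = \frac{8}{9}$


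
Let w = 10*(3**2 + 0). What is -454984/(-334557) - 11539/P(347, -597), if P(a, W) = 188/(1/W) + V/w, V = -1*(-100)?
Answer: 494329787183/337940709498 ≈ 1.4628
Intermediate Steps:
V = 100
w = 90 (w = 10*(9 + 0) = 10*9 = 90)
P(a, W) = 10/9 + 188*W (P(a, W) = 188/(1/W) + 100/90 = 188*W + 100*(1/90) = 188*W + 10/9 = 10/9 + 188*W)
-454984/(-334557) - 11539/P(347, -597) = -454984/(-334557) - 11539/(10/9 + 188*(-597)) = -454984*(-1/334557) - 11539/(10/9 - 112236) = 454984/334557 - 11539/(-1010114/9) = 454984/334557 - 11539*(-9/1010114) = 454984/334557 + 103851/1010114 = 494329787183/337940709498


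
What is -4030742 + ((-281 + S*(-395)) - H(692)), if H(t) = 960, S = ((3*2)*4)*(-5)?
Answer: -3984583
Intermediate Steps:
S = -120 (S = (6*4)*(-5) = 24*(-5) = -120)
-4030742 + ((-281 + S*(-395)) - H(692)) = -4030742 + ((-281 - 120*(-395)) - 1*960) = -4030742 + ((-281 + 47400) - 960) = -4030742 + (47119 - 960) = -4030742 + 46159 = -3984583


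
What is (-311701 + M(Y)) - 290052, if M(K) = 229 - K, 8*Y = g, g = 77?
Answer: -4812269/8 ≈ -6.0153e+5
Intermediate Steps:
Y = 77/8 (Y = (1/8)*77 = 77/8 ≈ 9.6250)
(-311701 + M(Y)) - 290052 = (-311701 + (229 - 1*77/8)) - 290052 = (-311701 + (229 - 77/8)) - 290052 = (-311701 + 1755/8) - 290052 = -2491853/8 - 290052 = -4812269/8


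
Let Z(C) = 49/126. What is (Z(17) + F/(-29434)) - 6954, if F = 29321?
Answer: -921158597/132453 ≈ -6954.6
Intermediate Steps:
Z(C) = 7/18 (Z(C) = 49*(1/126) = 7/18)
(Z(17) + F/(-29434)) - 6954 = (7/18 + 29321/(-29434)) - 6954 = (7/18 + 29321*(-1/29434)) - 6954 = (7/18 - 29321/29434) - 6954 = -80435/132453 - 6954 = -921158597/132453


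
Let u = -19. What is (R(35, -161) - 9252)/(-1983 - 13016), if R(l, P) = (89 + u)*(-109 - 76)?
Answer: 22202/14999 ≈ 1.4802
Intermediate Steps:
R(l, P) = -12950 (R(l, P) = (89 - 19)*(-109 - 76) = 70*(-185) = -12950)
(R(35, -161) - 9252)/(-1983 - 13016) = (-12950 - 9252)/(-1983 - 13016) = -22202/(-14999) = -22202*(-1/14999) = 22202/14999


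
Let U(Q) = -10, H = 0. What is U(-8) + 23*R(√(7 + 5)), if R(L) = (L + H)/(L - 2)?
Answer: 49/2 + 23*√3/2 ≈ 44.419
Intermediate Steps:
R(L) = L/(-2 + L) (R(L) = (L + 0)/(L - 2) = L/(-2 + L))
U(-8) + 23*R(√(7 + 5)) = -10 + 23*(√(7 + 5)/(-2 + √(7 + 5))) = -10 + 23*(√12/(-2 + √12)) = -10 + 23*((2*√3)/(-2 + 2*√3)) = -10 + 23*(2*√3/(-2 + 2*√3)) = -10 + 46*√3/(-2 + 2*√3)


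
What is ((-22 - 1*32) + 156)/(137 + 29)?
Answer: 51/83 ≈ 0.61446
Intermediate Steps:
((-22 - 1*32) + 156)/(137 + 29) = ((-22 - 32) + 156)/166 = (-54 + 156)*(1/166) = 102*(1/166) = 51/83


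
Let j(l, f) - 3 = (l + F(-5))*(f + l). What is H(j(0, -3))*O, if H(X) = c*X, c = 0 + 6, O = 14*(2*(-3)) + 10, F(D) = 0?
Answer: -1332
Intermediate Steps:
j(l, f) = 3 + l*(f + l) (j(l, f) = 3 + (l + 0)*(f + l) = 3 + l*(f + l))
O = -74 (O = 14*(-6) + 10 = -84 + 10 = -74)
c = 6
H(X) = 6*X
H(j(0, -3))*O = (6*(3 + 0**2 - 3*0))*(-74) = (6*(3 + 0 + 0))*(-74) = (6*3)*(-74) = 18*(-74) = -1332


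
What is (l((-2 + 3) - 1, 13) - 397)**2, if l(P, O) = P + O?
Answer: 147456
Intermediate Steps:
l(P, O) = O + P
(l((-2 + 3) - 1, 13) - 397)**2 = ((13 + ((-2 + 3) - 1)) - 397)**2 = ((13 + (1 - 1)) - 397)**2 = ((13 + 0) - 397)**2 = (13 - 397)**2 = (-384)**2 = 147456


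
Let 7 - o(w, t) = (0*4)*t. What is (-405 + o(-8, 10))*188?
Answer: -74824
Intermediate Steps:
o(w, t) = 7 (o(w, t) = 7 - 0*4*t = 7 - 0*t = 7 - 1*0 = 7 + 0 = 7)
(-405 + o(-8, 10))*188 = (-405 + 7)*188 = -398*188 = -74824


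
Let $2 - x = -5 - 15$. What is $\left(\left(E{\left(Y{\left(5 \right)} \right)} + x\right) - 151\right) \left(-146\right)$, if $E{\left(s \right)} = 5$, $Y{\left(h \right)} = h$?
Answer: $18104$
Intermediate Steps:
$x = 22$ ($x = 2 - \left(-5 - 15\right) = 2 - -20 = 2 + 20 = 22$)
$\left(\left(E{\left(Y{\left(5 \right)} \right)} + x\right) - 151\right) \left(-146\right) = \left(\left(5 + 22\right) - 151\right) \left(-146\right) = \left(27 - 151\right) \left(-146\right) = \left(-124\right) \left(-146\right) = 18104$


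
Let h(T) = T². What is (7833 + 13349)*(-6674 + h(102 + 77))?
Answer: 537323794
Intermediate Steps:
(7833 + 13349)*(-6674 + h(102 + 77)) = (7833 + 13349)*(-6674 + (102 + 77)²) = 21182*(-6674 + 179²) = 21182*(-6674 + 32041) = 21182*25367 = 537323794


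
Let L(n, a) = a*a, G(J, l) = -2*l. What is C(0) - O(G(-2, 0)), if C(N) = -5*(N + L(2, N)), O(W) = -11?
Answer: 11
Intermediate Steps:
L(n, a) = a²
C(N) = -5*N - 5*N² (C(N) = -5*(N + N²) = -5*N - 5*N²)
C(0) - O(G(-2, 0)) = 5*0*(-1 - 1*0) - 1*(-11) = 5*0*(-1 + 0) + 11 = 5*0*(-1) + 11 = 0 + 11 = 11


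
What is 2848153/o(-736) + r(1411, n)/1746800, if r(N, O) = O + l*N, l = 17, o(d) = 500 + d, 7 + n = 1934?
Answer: -621893443087/51530600 ≈ -12068.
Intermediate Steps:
n = 1927 (n = -7 + 1934 = 1927)
r(N, O) = O + 17*N
2848153/o(-736) + r(1411, n)/1746800 = 2848153/(500 - 736) + (1927 + 17*1411)/1746800 = 2848153/(-236) + (1927 + 23987)*(1/1746800) = 2848153*(-1/236) + 25914*(1/1746800) = -2848153/236 + 12957/873400 = -621893443087/51530600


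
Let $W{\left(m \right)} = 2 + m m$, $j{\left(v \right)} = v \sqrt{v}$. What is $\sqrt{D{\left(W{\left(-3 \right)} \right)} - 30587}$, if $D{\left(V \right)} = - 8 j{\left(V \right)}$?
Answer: $\sqrt{-30587 - 88 \sqrt{11}} \approx 175.72 i$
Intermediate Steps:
$j{\left(v \right)} = v^{\frac{3}{2}}$
$W{\left(m \right)} = 2 + m^{2}$
$D{\left(V \right)} = - 8 V^{\frac{3}{2}}$
$\sqrt{D{\left(W{\left(-3 \right)} \right)} - 30587} = \sqrt{- 8 \left(2 + \left(-3\right)^{2}\right)^{\frac{3}{2}} - 30587} = \sqrt{- 8 \left(2 + 9\right)^{\frac{3}{2}} - 30587} = \sqrt{- 8 \cdot 11^{\frac{3}{2}} - 30587} = \sqrt{- 8 \cdot 11 \sqrt{11} - 30587} = \sqrt{- 88 \sqrt{11} - 30587} = \sqrt{-30587 - 88 \sqrt{11}}$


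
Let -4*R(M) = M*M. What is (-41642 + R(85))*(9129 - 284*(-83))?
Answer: -5683204893/4 ≈ -1.4208e+9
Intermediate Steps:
R(M) = -M²/4 (R(M) = -M*M/4 = -M²/4)
(-41642 + R(85))*(9129 - 284*(-83)) = (-41642 - ¼*85²)*(9129 - 284*(-83)) = (-41642 - ¼*7225)*(9129 + 23572) = (-41642 - 7225/4)*32701 = -173793/4*32701 = -5683204893/4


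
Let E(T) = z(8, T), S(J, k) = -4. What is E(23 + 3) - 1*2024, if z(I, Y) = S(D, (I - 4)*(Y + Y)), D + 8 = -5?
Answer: -2028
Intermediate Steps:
D = -13 (D = -8 - 5 = -13)
z(I, Y) = -4
E(T) = -4
E(23 + 3) - 1*2024 = -4 - 1*2024 = -4 - 2024 = -2028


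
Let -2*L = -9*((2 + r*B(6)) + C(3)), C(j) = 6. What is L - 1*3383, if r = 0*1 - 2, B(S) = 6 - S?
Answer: -3347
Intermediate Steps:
r = -2 (r = 0 - 2 = -2)
L = 36 (L = -(-9)*((2 - 2*(6 - 1*6)) + 6)/2 = -(-9)*((2 - 2*(6 - 6)) + 6)/2 = -(-9)*((2 - 2*0) + 6)/2 = -(-9)*((2 + 0) + 6)/2 = -(-9)*(2 + 6)/2 = -(-9)*8/2 = -1/2*(-72) = 36)
L - 1*3383 = 36 - 1*3383 = 36 - 3383 = -3347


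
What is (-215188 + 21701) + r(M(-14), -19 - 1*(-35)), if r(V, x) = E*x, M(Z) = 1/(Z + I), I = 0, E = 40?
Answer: -192847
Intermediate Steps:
M(Z) = 1/Z (M(Z) = 1/(Z + 0) = 1/Z)
r(V, x) = 40*x
(-215188 + 21701) + r(M(-14), -19 - 1*(-35)) = (-215188 + 21701) + 40*(-19 - 1*(-35)) = -193487 + 40*(-19 + 35) = -193487 + 40*16 = -193487 + 640 = -192847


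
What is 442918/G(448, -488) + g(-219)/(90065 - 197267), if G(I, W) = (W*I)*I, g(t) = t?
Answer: -309905447/124996960256 ≈ -0.0024793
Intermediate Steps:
G(I, W) = W*I**2 (G(I, W) = (I*W)*I = W*I**2)
442918/G(448, -488) + g(-219)/(90065 - 197267) = 442918/((-488*448**2)) - 219/(90065 - 197267) = 442918/((-488*200704)) - 219/(-107202) = 442918/(-97943552) - 219*(-1/107202) = 442918*(-1/97943552) + 73/35734 = -31637/6995968 + 73/35734 = -309905447/124996960256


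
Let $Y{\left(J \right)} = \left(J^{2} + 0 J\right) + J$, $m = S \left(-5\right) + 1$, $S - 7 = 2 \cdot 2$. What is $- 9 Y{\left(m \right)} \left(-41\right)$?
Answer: $1056078$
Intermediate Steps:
$S = 11$ ($S = 7 + 2 \cdot 2 = 7 + 4 = 11$)
$m = -54$ ($m = 11 \left(-5\right) + 1 = -55 + 1 = -54$)
$Y{\left(J \right)} = J + J^{2}$ ($Y{\left(J \right)} = \left(J^{2} + 0\right) + J = J^{2} + J = J + J^{2}$)
$- 9 Y{\left(m \right)} \left(-41\right) = - 9 \left(- 54 \left(1 - 54\right)\right) \left(-41\right) = - 9 \left(\left(-54\right) \left(-53\right)\right) \left(-41\right) = \left(-9\right) 2862 \left(-41\right) = \left(-25758\right) \left(-41\right) = 1056078$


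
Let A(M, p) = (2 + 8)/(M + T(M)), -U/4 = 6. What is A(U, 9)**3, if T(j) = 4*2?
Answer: -125/512 ≈ -0.24414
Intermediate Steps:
T(j) = 8
U = -24 (U = -4*6 = -24)
A(M, p) = 10/(8 + M) (A(M, p) = (2 + 8)/(M + 8) = 10/(8 + M))
A(U, 9)**3 = (10/(8 - 24))**3 = (10/(-16))**3 = (10*(-1/16))**3 = (-5/8)**3 = -125/512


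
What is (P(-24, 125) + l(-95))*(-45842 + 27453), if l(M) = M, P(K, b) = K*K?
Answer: -8845109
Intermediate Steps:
P(K, b) = K**2
(P(-24, 125) + l(-95))*(-45842 + 27453) = ((-24)**2 - 95)*(-45842 + 27453) = (576 - 95)*(-18389) = 481*(-18389) = -8845109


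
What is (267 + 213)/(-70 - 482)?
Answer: -20/23 ≈ -0.86957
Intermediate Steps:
(267 + 213)/(-70 - 482) = 480/(-552) = 480*(-1/552) = -20/23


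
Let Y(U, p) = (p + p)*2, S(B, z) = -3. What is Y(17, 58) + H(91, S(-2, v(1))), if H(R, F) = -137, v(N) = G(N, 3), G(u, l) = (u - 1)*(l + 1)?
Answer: 95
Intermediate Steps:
G(u, l) = (1 + l)*(-1 + u) (G(u, l) = (-1 + u)*(1 + l) = (1 + l)*(-1 + u))
v(N) = -4 + 4*N (v(N) = -1 + N - 1*3 + 3*N = -1 + N - 3 + 3*N = -4 + 4*N)
Y(U, p) = 4*p (Y(U, p) = (2*p)*2 = 4*p)
Y(17, 58) + H(91, S(-2, v(1))) = 4*58 - 137 = 232 - 137 = 95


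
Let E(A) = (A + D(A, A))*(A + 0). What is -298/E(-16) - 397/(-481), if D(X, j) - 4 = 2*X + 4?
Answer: 55371/153920 ≈ 0.35974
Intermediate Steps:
D(X, j) = 8 + 2*X (D(X, j) = 4 + (2*X + 4) = 4 + (4 + 2*X) = 8 + 2*X)
E(A) = A*(8 + 3*A) (E(A) = (A + (8 + 2*A))*(A + 0) = (8 + 3*A)*A = A*(8 + 3*A))
-298/E(-16) - 397/(-481) = -298*(-1/(16*(8 + 3*(-16)))) - 397/(-481) = -298*(-1/(16*(8 - 48))) - 397*(-1/481) = -298/((-16*(-40))) + 397/481 = -298/640 + 397/481 = -298*1/640 + 397/481 = -149/320 + 397/481 = 55371/153920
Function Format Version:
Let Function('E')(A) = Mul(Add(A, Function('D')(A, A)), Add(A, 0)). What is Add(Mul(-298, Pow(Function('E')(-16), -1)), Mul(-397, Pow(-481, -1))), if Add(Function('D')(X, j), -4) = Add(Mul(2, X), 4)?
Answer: Rational(55371, 153920) ≈ 0.35974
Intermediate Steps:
Function('D')(X, j) = Add(8, Mul(2, X)) (Function('D')(X, j) = Add(4, Add(Mul(2, X), 4)) = Add(4, Add(4, Mul(2, X))) = Add(8, Mul(2, X)))
Function('E')(A) = Mul(A, Add(8, Mul(3, A))) (Function('E')(A) = Mul(Add(A, Add(8, Mul(2, A))), Add(A, 0)) = Mul(Add(8, Mul(3, A)), A) = Mul(A, Add(8, Mul(3, A))))
Add(Mul(-298, Pow(Function('E')(-16), -1)), Mul(-397, Pow(-481, -1))) = Add(Mul(-298, Pow(Mul(-16, Add(8, Mul(3, -16))), -1)), Mul(-397, Pow(-481, -1))) = Add(Mul(-298, Pow(Mul(-16, Add(8, -48)), -1)), Mul(-397, Rational(-1, 481))) = Add(Mul(-298, Pow(Mul(-16, -40), -1)), Rational(397, 481)) = Add(Mul(-298, Pow(640, -1)), Rational(397, 481)) = Add(Mul(-298, Rational(1, 640)), Rational(397, 481)) = Add(Rational(-149, 320), Rational(397, 481)) = Rational(55371, 153920)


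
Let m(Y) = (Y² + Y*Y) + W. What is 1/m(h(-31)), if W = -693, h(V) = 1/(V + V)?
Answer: -1922/1331945 ≈ -0.0014430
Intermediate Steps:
h(V) = 1/(2*V)
m(Y) = -693 + 2*Y² (m(Y) = (Y² + Y*Y) - 693 = (Y² + Y²) - 693 = 2*Y² - 693 = -693 + 2*Y²)
1/m(h(-31)) = 1/(-693 + 2*((½)/(-31))²) = 1/(-693 + 2*((½)*(-1/31))²) = 1/(-693 + 2*(-1/62)²) = 1/(-693 + 2*(1/3844)) = 1/(-693 + 1/1922) = 1/(-1331945/1922) = -1922/1331945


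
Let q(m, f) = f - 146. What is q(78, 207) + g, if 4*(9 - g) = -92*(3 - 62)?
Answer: -1287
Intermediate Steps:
g = -1348 (g = 9 - (-23)*(3 - 62) = 9 - (-23)*(-59) = 9 - ¼*5428 = 9 - 1357 = -1348)
q(m, f) = -146 + f
q(78, 207) + g = (-146 + 207) - 1348 = 61 - 1348 = -1287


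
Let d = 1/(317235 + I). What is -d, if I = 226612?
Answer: -1/543847 ≈ -1.8388e-6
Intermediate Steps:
d = 1/543847 (d = 1/(317235 + 226612) = 1/543847 ≈ 1.8388e-6)
-d = -1*1/543847 = -1/543847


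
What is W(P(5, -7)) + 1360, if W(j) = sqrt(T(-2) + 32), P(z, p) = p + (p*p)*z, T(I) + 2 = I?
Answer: 1360 + 2*sqrt(7) ≈ 1365.3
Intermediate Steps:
T(I) = -2 + I
P(z, p) = p + z*p**2 (P(z, p) = p + p**2*z = p + z*p**2)
W(j) = 2*sqrt(7) (W(j) = sqrt((-2 - 2) + 32) = sqrt(-4 + 32) = sqrt(28) = 2*sqrt(7))
W(P(5, -7)) + 1360 = 2*sqrt(7) + 1360 = 1360 + 2*sqrt(7)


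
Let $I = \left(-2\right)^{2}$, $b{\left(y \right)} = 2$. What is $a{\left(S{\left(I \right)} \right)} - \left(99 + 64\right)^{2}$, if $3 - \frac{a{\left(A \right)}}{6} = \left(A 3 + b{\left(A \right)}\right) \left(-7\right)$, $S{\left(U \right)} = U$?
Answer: $-25963$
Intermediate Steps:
$I = 4$
$a{\left(A \right)} = 102 + 126 A$ ($a{\left(A \right)} = 18 - 6 \left(A 3 + 2\right) \left(-7\right) = 18 - 6 \left(3 A + 2\right) \left(-7\right) = 18 - 6 \left(2 + 3 A\right) \left(-7\right) = 18 - 6 \left(-14 - 21 A\right) = 18 + \left(84 + 126 A\right) = 102 + 126 A$)
$a{\left(S{\left(I \right)} \right)} - \left(99 + 64\right)^{2} = \left(102 + 126 \cdot 4\right) - \left(99 + 64\right)^{2} = \left(102 + 504\right) - 163^{2} = 606 - 26569 = -25963$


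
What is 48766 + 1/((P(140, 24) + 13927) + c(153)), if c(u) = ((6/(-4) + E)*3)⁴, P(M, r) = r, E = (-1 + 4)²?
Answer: 210856430222/4323841 ≈ 48766.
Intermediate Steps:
E = 9 (E = 3² = 9)
c(u) = 4100625/16 (c(u) = ((6/(-4) + 9)*3)⁴ = ((6*(-¼) + 9)*3)⁴ = ((-3/2 + 9)*3)⁴ = ((15/2)*3)⁴ = (45/2)⁴ = 4100625/16)
48766 + 1/((P(140, 24) + 13927) + c(153)) = 48766 + 1/((24 + 13927) + 4100625/16) = 48766 + 1/(13951 + 4100625/16) = 48766 + 1/(4323841/16) = 48766 + 16/4323841 = 210856430222/4323841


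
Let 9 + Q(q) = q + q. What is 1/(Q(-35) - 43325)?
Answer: -1/43404 ≈ -2.3039e-5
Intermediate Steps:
Q(q) = -9 + 2*q (Q(q) = -9 + (q + q) = -9 + 2*q)
1/(Q(-35) - 43325) = 1/((-9 + 2*(-35)) - 43325) = 1/((-9 - 70) - 43325) = 1/(-79 - 43325) = 1/(-43404) = -1/43404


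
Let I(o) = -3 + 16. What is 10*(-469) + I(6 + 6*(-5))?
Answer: -4677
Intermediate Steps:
I(o) = 13
10*(-469) + I(6 + 6*(-5)) = 10*(-469) + 13 = -4690 + 13 = -4677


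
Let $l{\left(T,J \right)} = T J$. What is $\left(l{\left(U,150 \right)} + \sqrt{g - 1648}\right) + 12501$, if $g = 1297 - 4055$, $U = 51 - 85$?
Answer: $7401 + i \sqrt{4406} \approx 7401.0 + 66.378 i$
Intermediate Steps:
$U = -34$ ($U = 51 - 85 = -34$)
$l{\left(T,J \right)} = J T$
$g = -2758$
$\left(l{\left(U,150 \right)} + \sqrt{g - 1648}\right) + 12501 = \left(150 \left(-34\right) + \sqrt{-2758 - 1648}\right) + 12501 = \left(-5100 + \sqrt{-4406}\right) + 12501 = \left(-5100 + i \sqrt{4406}\right) + 12501 = 7401 + i \sqrt{4406}$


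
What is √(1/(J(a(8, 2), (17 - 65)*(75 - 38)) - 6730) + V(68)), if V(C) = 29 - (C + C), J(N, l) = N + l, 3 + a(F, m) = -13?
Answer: I*√7770828310/8522 ≈ 10.344*I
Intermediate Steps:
a(F, m) = -16 (a(F, m) = -3 - 13 = -16)
V(C) = 29 - 2*C
√(1/(J(a(8, 2), (17 - 65)*(75 - 38)) - 6730) + V(68)) = √(1/((-16 + (17 - 65)*(75 - 38)) - 6730) + (29 - 2*68)) = √(1/((-16 - 48*37) - 6730) + (29 - 136)) = √(1/((-16 - 1776) - 6730) - 107) = √(1/(-1792 - 6730) - 107) = √(1/(-8522) - 107) = √(-1/8522 - 107) = √(-911855/8522) = I*√7770828310/8522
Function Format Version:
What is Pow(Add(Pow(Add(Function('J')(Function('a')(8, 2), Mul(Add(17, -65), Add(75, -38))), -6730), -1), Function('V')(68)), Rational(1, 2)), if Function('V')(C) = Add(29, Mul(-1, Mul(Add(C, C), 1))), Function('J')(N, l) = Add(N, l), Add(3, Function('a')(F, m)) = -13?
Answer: Mul(Rational(1, 8522), I, Pow(7770828310, Rational(1, 2))) ≈ Mul(10.344, I)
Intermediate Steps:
Function('a')(F, m) = -16 (Function('a')(F, m) = Add(-3, -13) = -16)
Function('V')(C) = Add(29, Mul(-2, C)) (Function('V')(C) = Add(29, Mul(-1, Mul(Mul(2, C), 1))) = Add(29, Mul(-1, Mul(2, C))) = Add(29, Mul(-2, C)))
Pow(Add(Pow(Add(Function('J')(Function('a')(8, 2), Mul(Add(17, -65), Add(75, -38))), -6730), -1), Function('V')(68)), Rational(1, 2)) = Pow(Add(Pow(Add(Add(-16, Mul(Add(17, -65), Add(75, -38))), -6730), -1), Add(29, Mul(-2, 68))), Rational(1, 2)) = Pow(Add(Pow(Add(Add(-16, Mul(-48, 37)), -6730), -1), Add(29, -136)), Rational(1, 2)) = Pow(Add(Pow(Add(Add(-16, -1776), -6730), -1), -107), Rational(1, 2)) = Pow(Add(Pow(Add(-1792, -6730), -1), -107), Rational(1, 2)) = Pow(Add(Pow(-8522, -1), -107), Rational(1, 2)) = Pow(Add(Rational(-1, 8522), -107), Rational(1, 2)) = Pow(Rational(-911855, 8522), Rational(1, 2)) = Mul(Rational(1, 8522), I, Pow(7770828310, Rational(1, 2)))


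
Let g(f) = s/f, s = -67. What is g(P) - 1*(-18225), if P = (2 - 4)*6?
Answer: 218767/12 ≈ 18231.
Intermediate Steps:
P = -12 (P = -2*6 = -12)
g(f) = -67/f
g(P) - 1*(-18225) = -67/(-12) - 1*(-18225) = -67*(-1/12) + 18225 = 67/12 + 18225 = 218767/12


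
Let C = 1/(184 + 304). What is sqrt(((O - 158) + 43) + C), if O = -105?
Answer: 7*I*sqrt(267302)/244 ≈ 14.832*I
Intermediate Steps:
C = 1/488 ≈ 0.0020492
sqrt(((O - 158) + 43) + C) = sqrt(((-105 - 158) + 43) + 1/488) = sqrt((-263 + 43) + 1/488) = sqrt(-220 + 1/488) = sqrt(-107359/488) = 7*I*sqrt(267302)/244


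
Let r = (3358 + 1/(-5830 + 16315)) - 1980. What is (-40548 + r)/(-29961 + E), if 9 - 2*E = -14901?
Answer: 410697449/235975410 ≈ 1.7404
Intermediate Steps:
E = 7455 (E = 9/2 - ½*(-14901) = 9/2 + 14901/2 = 7455)
r = 14448331/10485 (r = (3358 + 1/10485) - 1980 = 35208631/10485 - 1980 = 14448331/10485 ≈ 1378.0)
(-40548 + r)/(-29961 + E) = (-40548 + 14448331/10485)/(-29961 + 7455) = -410697449/10485/(-22506) = -410697449/10485*(-1/22506) = 410697449/235975410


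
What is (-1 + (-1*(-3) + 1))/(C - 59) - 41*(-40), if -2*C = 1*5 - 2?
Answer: 198434/121 ≈ 1640.0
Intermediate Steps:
C = -3/2 (C = -(1*5 - 2)/2 = -(5 - 2)/2 = -1/2*3 = -3/2 ≈ -1.5000)
(-1 + (-1*(-3) + 1))/(C - 59) - 41*(-40) = (-1 + (-1*(-3) + 1))/(-3/2 - 59) - 41*(-40) = (-1 + (3 + 1))/(-121/2) + 1640 = (-1 + 4)*(-2/121) + 1640 = 3*(-2/121) + 1640 = -6/121 + 1640 = 198434/121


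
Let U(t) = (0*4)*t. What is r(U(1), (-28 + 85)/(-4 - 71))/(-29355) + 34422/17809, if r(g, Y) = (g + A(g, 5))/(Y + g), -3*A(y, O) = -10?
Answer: 11520109484/5959728423 ≈ 1.9330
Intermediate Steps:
U(t) = 0 (U(t) = 0*t = 0)
A(y, O) = 10/3 (A(y, O) = -1/3*(-10) = 10/3)
r(g, Y) = (10/3 + g)/(Y + g) (r(g, Y) = (g + 10/3)/(Y + g) = (10/3 + g)/(Y + g))
r(U(1), (-28 + 85)/(-4 - 71))/(-29355) + 34422/17809 = ((10/3 + 0)/((-28 + 85)/(-4 - 71) + 0))/(-29355) + 34422/17809 = ((10/3)/(57/(-75) + 0))*(-1/29355) + 34422*(1/17809) = ((10/3)/(57*(-1/75) + 0))*(-1/29355) + 34422/17809 = ((10/3)/(-19/25 + 0))*(-1/29355) + 34422/17809 = ((10/3)/(-19/25))*(-1/29355) + 34422/17809 = -25/19*10/3*(-1/29355) + 34422/17809 = -250/57*(-1/29355) + 34422/17809 = 50/334647 + 34422/17809 = 11520109484/5959728423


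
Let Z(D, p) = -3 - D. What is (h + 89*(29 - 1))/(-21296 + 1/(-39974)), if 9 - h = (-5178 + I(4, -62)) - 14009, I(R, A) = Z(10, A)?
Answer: -867475774/851286305 ≈ -1.0190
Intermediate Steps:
I(R, A) = -13 (I(R, A) = -3 - 1*10 = -3 - 10 = -13)
h = 19209 (h = 9 - ((-5178 - 13) - 14009) = 9 - (-5191 - 14009) = 9 - 1*(-19200) = 9 + 19200 = 19209)
(h + 89*(29 - 1))/(-21296 + 1/(-39974)) = (19209 + 89*(29 - 1))/(-21296 + 1/(-39974)) = (19209 + 89*28)/(-21296 - 1/39974) = (19209 + 2492)/(-851286305/39974) = 21701*(-39974/851286305) = -867475774/851286305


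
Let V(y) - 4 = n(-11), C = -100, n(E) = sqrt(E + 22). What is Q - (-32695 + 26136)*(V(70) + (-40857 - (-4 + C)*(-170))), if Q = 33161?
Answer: -383884786 + 6559*sqrt(11) ≈ -3.8386e+8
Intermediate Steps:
n(E) = sqrt(22 + E)
V(y) = 4 + sqrt(11) (V(y) = 4 + sqrt(22 - 11) = 4 + sqrt(11))
Q - (-32695 + 26136)*(V(70) + (-40857 - (-4 + C)*(-170))) = 33161 - (-32695 + 26136)*((4 + sqrt(11)) + (-40857 - (-4 - 100)*(-170))) = 33161 - (-6559)*((4 + sqrt(11)) + (-40857 - (-104)*(-170))) = 33161 - (-6559)*((4 + sqrt(11)) + (-40857 - 1*17680)) = 33161 - (-6559)*((4 + sqrt(11)) + (-40857 - 17680)) = 33161 - (-6559)*((4 + sqrt(11)) - 58537) = 33161 - (-6559)*(-58533 + sqrt(11)) = 33161 - (383917947 - 6559*sqrt(11)) = 33161 + (-383917947 + 6559*sqrt(11)) = -383884786 + 6559*sqrt(11)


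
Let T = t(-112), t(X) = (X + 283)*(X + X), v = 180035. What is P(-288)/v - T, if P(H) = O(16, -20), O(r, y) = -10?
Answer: 1379212126/36007 ≈ 38304.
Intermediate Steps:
P(H) = -10
t(X) = 2*X*(283 + X) (t(X) = (283 + X)*(2*X) = 2*X*(283 + X))
T = -38304 (T = 2*(-112)*(283 - 112) = 2*(-112)*171 = -38304)
P(-288)/v - T = -10/180035 - 1*(-38304) = -10*1/180035 + 38304 = -2/36007 + 38304 = 1379212126/36007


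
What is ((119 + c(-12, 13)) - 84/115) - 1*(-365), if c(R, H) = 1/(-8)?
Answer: 444493/920 ≈ 483.14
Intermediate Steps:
c(R, H) = -⅛
((119 + c(-12, 13)) - 84/115) - 1*(-365) = ((119 - ⅛) - 84/115) - 1*(-365) = (951/8 - 84*1/115) + 365 = (951/8 - 84/115) + 365 = 108693/920 + 365 = 444493/920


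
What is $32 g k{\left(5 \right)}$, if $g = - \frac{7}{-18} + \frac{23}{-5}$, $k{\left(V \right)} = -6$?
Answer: $\frac{12128}{15} \approx 808.53$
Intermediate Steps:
$g = - \frac{379}{90}$ ($g = \left(-7\right) \left(- \frac{1}{18}\right) + 23 \left(- \frac{1}{5}\right) = \frac{7}{18} - \frac{23}{5} = - \frac{379}{90} \approx -4.2111$)
$32 g k{\left(5 \right)} = 32 \left(- \frac{379}{90}\right) \left(-6\right) = \left(- \frac{6064}{45}\right) \left(-6\right) = \frac{12128}{15}$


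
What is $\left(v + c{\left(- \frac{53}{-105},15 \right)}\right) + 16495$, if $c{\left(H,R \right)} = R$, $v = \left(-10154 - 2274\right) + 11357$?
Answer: $15439$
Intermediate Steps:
$v = -1071$ ($v = -12428 + 11357 = -1071$)
$\left(v + c{\left(- \frac{53}{-105},15 \right)}\right) + 16495 = \left(-1071 + 15\right) + 16495 = -1056 + 16495 = 15439$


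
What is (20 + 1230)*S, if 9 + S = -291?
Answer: -375000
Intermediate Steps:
S = -300 (S = -9 - 291 = -300)
(20 + 1230)*S = (20 + 1230)*(-300) = 1250*(-300) = -375000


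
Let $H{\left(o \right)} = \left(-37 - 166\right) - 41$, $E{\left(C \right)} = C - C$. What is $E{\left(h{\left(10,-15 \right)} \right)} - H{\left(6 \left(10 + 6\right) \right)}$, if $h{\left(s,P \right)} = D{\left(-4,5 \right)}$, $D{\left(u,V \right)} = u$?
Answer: $244$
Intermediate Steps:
$h{\left(s,P \right)} = -4$
$E{\left(C \right)} = 0$
$H{\left(o \right)} = -244$ ($H{\left(o \right)} = -203 - 41 = -244$)
$E{\left(h{\left(10,-15 \right)} \right)} - H{\left(6 \left(10 + 6\right) \right)} = 0 - -244 = 0 + 244 = 244$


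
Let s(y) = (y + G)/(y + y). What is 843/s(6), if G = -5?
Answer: 10116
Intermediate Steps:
s(y) = (-5 + y)/(2*y) (s(y) = (y - 5)/(y + y) = (-5 + y)/((2*y)) = (-5 + y)*(1/(2*y)) = (-5 + y)/(2*y))
843/s(6) = 843/(((½)*(-5 + 6)/6)) = 843/(((½)*(⅙)*1)) = 843/(1/12) = 843*12 = 10116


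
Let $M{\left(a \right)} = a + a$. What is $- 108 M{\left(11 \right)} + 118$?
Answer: $-2258$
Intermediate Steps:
$M{\left(a \right)} = 2 a$
$- 108 M{\left(11 \right)} + 118 = - 108 \cdot 2 \cdot 11 + 118 = \left(-108\right) 22 + 118 = -2376 + 118 = -2258$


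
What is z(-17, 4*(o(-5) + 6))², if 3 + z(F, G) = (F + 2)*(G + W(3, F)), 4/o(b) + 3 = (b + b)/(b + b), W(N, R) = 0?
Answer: 59049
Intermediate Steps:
o(b) = -2 (o(b) = 4/(-3 + (b + b)/(b + b)) = 4/(-3 + (2*b)/((2*b))) = 4/(-3 + (2*b)*(1/(2*b))) = 4/(-3 + 1) = 4/(-2) = 4*(-½) = -2)
z(F, G) = -3 + G*(2 + F) (z(F, G) = -3 + (F + 2)*(G + 0) = -3 + (2 + F)*G = -3 + G*(2 + F))
z(-17, 4*(o(-5) + 6))² = (-3 + 2*(4*(-2 + 6)) - 68*(-2 + 6))² = (-3 + 2*(4*4) - 68*4)² = (-3 + 2*16 - 17*16)² = (-3 + 32 - 272)² = (-243)² = 59049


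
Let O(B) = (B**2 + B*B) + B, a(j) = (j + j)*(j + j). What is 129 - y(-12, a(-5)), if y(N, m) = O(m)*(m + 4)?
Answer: -2090271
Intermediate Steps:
a(j) = 4*j**2 (a(j) = (2*j)*(2*j) = 4*j**2)
O(B) = B + 2*B**2 (O(B) = (B**2 + B**2) + B = 2*B**2 + B = B + 2*B**2)
y(N, m) = m*(1 + 2*m)*(4 + m) (y(N, m) = (m*(1 + 2*m))*(m + 4) = (m*(1 + 2*m))*(4 + m) = m*(1 + 2*m)*(4 + m))
129 - y(-12, a(-5)) = 129 - 4*(-5)**2*(1 + 2*(4*(-5)**2))*(4 + 4*(-5)**2) = 129 - 4*25*(1 + 2*(4*25))*(4 + 4*25) = 129 - 100*(1 + 2*100)*(4 + 100) = 129 - 100*(1 + 200)*104 = 129 - 100*201*104 = 129 - 1*2090400 = 129 - 2090400 = -2090271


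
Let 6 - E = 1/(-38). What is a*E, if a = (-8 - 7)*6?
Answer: -10305/19 ≈ -542.37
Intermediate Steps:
a = -90 (a = -15*6 = -90)
E = 229/38 (E = 6 - 1/(-38) = 6 - 1*(-1/38) = 6 + 1/38 = 229/38 ≈ 6.0263)
a*E = -90*229/38 = -10305/19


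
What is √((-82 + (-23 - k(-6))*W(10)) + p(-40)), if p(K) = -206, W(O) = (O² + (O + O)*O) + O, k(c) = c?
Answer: I*√5558 ≈ 74.552*I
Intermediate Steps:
W(O) = O + 3*O² (W(O) = (O² + (2*O)*O) + O = (O² + 2*O²) + O = 3*O² + O = O + 3*O²)
√((-82 + (-23 - k(-6))*W(10)) + p(-40)) = √((-82 + (-23 - 1*(-6))*(10*(1 + 3*10))) - 206) = √((-82 + (-23 + 6)*(10*(1 + 30))) - 206) = √((-82 - 170*31) - 206) = √((-82 - 17*310) - 206) = √((-82 - 5270) - 206) = √(-5352 - 206) = √(-5558) = I*√5558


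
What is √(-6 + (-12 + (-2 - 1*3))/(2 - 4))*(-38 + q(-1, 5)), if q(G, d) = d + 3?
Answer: -15*√10 ≈ -47.434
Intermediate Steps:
q(G, d) = 3 + d
√(-6 + (-12 + (-2 - 1*3))/(2 - 4))*(-38 + q(-1, 5)) = √(-6 + (-12 + (-2 - 1*3))/(2 - 4))*(-38 + (3 + 5)) = √(-6 + (-12 + (-2 - 3))/(-2))*(-38 + 8) = √(-6 + (-12 - 5)*(-½))*(-30) = √(-6 - 17*(-½))*(-30) = √(-6 + 17/2)*(-30) = √(5/2)*(-30) = (√10/2)*(-30) = -15*√10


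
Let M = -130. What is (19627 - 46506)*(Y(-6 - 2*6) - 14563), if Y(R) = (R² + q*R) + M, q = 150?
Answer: 458797651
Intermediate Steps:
Y(R) = -130 + R² + 150*R (Y(R) = (R² + 150*R) - 130 = -130 + R² + 150*R)
(19627 - 46506)*(Y(-6 - 2*6) - 14563) = (19627 - 46506)*((-130 + (-6 - 2*6)² + 150*(-6 - 2*6)) - 14563) = -26879*((-130 + (-6 - 12)² + 150*(-6 - 12)) - 14563) = -26879*((-130 + (-18)² + 150*(-18)) - 14563) = -26879*((-130 + 324 - 2700) - 14563) = -26879*(-2506 - 14563) = -26879*(-17069) = 458797651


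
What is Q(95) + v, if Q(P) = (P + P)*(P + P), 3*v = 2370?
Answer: 36890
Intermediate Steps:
v = 790 (v = (1/3)*2370 = 790)
Q(P) = 4*P**2 (Q(P) = (2*P)*(2*P) = 4*P**2)
Q(95) + v = 4*95**2 + 790 = 4*9025 + 790 = 36100 + 790 = 36890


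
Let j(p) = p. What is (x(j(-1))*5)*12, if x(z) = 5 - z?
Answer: 360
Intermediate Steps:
(x(j(-1))*5)*12 = ((5 - 1*(-1))*5)*12 = ((5 + 1)*5)*12 = (6*5)*12 = 30*12 = 360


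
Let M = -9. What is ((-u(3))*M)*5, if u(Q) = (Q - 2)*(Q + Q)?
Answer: 270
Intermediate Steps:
u(Q) = 2*Q*(-2 + Q) (u(Q) = (-2 + Q)*(2*Q) = 2*Q*(-2 + Q))
((-u(3))*M)*5 = (-2*3*(-2 + 3)*(-9))*5 = (-2*3*(-9))*5 = (-1*6*(-9))*5 = -6*(-9)*5 = 54*5 = 270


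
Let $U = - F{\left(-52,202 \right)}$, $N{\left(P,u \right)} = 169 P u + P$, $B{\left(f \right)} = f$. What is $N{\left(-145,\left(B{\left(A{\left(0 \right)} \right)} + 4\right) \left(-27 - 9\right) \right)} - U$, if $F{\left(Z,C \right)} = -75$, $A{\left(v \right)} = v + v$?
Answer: $3528500$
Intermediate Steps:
$A{\left(v \right)} = 2 v$
$N{\left(P,u \right)} = P + 169 P u$ ($N{\left(P,u \right)} = 169 P u + P = P + 169 P u$)
$U = 75$ ($U = \left(-1\right) \left(-75\right) = 75$)
$N{\left(-145,\left(B{\left(A{\left(0 \right)} \right)} + 4\right) \left(-27 - 9\right) \right)} - U = - 145 \left(1 + 169 \left(2 \cdot 0 + 4\right) \left(-27 - 9\right)\right) - 75 = - 145 \left(1 + 169 \left(0 + 4\right) \left(-36\right)\right) - 75 = - 145 \left(1 + 169 \cdot 4 \left(-36\right)\right) - 75 = - 145 \left(1 + 169 \left(-144\right)\right) - 75 = - 145 \left(1 - 24336\right) - 75 = \left(-145\right) \left(-24335\right) - 75 = 3528575 - 75 = 3528500$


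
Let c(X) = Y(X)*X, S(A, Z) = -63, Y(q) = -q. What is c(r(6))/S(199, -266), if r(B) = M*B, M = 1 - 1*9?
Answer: 256/7 ≈ 36.571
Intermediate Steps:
M = -8 (M = 1 - 9 = -8)
r(B) = -8*B
c(X) = -X² (c(X) = (-X)*X = -X²)
c(r(6))/S(199, -266) = -(-8*6)²/(-63) = -1*(-48)²*(-1/63) = -1*2304*(-1/63) = -2304*(-1/63) = 256/7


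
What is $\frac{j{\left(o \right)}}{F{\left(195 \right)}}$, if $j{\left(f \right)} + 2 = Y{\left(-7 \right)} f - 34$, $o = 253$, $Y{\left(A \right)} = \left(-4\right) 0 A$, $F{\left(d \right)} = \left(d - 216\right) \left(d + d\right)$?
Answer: $\frac{2}{455} \approx 0.0043956$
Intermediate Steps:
$F{\left(d \right)} = 2 d \left(-216 + d\right)$ ($F{\left(d \right)} = \left(-216 + d\right) 2 d = 2 d \left(-216 + d\right)$)
$Y{\left(A \right)} = 0$ ($Y{\left(A \right)} = 0 A = 0$)
$j{\left(f \right)} = -36$ ($j{\left(f \right)} = -2 - \left(34 + 0 f\right) = -2 + \left(0 - 34\right) = -2 - 34 = -36$)
$\frac{j{\left(o \right)}}{F{\left(195 \right)}} = - \frac{36}{2 \cdot 195 \left(-216 + 195\right)} = - \frac{36}{2 \cdot 195 \left(-21\right)} = - \frac{36}{-8190} = \left(-36\right) \left(- \frac{1}{8190}\right) = \frac{2}{455}$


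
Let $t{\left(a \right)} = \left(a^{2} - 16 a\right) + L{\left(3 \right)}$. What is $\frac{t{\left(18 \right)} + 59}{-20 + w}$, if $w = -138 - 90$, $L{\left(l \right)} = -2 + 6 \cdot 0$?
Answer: $- \frac{3}{8} \approx -0.375$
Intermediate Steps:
$L{\left(l \right)} = -2$ ($L{\left(l \right)} = -2 + 0 = -2$)
$w = -228$ ($w = -138 - 90 = -228$)
$t{\left(a \right)} = -2 + a^{2} - 16 a$ ($t{\left(a \right)} = \left(a^{2} - 16 a\right) - 2 = -2 + a^{2} - 16 a$)
$\frac{t{\left(18 \right)} + 59}{-20 + w} = \frac{\left(-2 + 18^{2} - 288\right) + 59}{-20 - 228} = \frac{\left(-2 + 324 - 288\right) + 59}{-248} = \left(34 + 59\right) \left(- \frac{1}{248}\right) = 93 \left(- \frac{1}{248}\right) = - \frac{3}{8}$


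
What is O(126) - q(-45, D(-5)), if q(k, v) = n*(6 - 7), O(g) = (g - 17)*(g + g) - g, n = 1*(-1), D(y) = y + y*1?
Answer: 27341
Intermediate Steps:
D(y) = 2*y (D(y) = y + y = 2*y)
n = -1
O(g) = -g + 2*g*(-17 + g) (O(g) = (-17 + g)*(2*g) - g = 2*g*(-17 + g) - g = -g + 2*g*(-17 + g))
q(k, v) = 1 (q(k, v) = -(6 - 7) = -1*(-1) = 1)
O(126) - q(-45, D(-5)) = 126*(-35 + 2*126) - 1*1 = 126*(-35 + 252) - 1 = 126*217 - 1 = 27342 - 1 = 27341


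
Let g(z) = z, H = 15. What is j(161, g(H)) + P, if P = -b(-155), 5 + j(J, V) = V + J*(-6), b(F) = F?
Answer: -801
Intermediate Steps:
j(J, V) = -5 + V - 6*J (j(J, V) = -5 + (V + J*(-6)) = -5 + (V - 6*J) = -5 + V - 6*J)
P = 155 (P = -1*(-155) = 155)
j(161, g(H)) + P = (-5 + 15 - 6*161) + 155 = (-5 + 15 - 966) + 155 = -956 + 155 = -801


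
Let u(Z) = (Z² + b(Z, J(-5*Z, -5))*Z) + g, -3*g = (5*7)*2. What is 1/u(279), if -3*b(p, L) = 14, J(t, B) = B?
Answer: 3/229547 ≈ 1.3069e-5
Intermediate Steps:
b(p, L) = -14/3 (b(p, L) = -⅓*14 = -14/3)
g = -70/3 (g = -5*7*2/3 = -35*2/3 = -⅓*70 = -70/3 ≈ -23.333)
u(Z) = -70/3 + Z² - 14*Z/3 (u(Z) = (Z² - 14*Z/3) - 70/3 = -70/3 + Z² - 14*Z/3)
1/u(279) = 1/(-70/3 + 279² - 14/3*279) = 1/(-70/3 + 77841 - 1302) = 1/(229547/3) = 3/229547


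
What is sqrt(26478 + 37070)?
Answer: 2*sqrt(15887) ≈ 252.09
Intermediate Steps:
sqrt(26478 + 37070) = sqrt(63548) = 2*sqrt(15887)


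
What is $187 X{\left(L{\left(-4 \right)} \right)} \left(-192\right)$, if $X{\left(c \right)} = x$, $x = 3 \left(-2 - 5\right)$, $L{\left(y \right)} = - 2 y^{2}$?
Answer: $753984$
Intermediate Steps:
$x = -21$ ($x = 3 \left(-7\right) = -21$)
$X{\left(c \right)} = -21$
$187 X{\left(L{\left(-4 \right)} \right)} \left(-192\right) = 187 \left(-21\right) \left(-192\right) = \left(-3927\right) \left(-192\right) = 753984$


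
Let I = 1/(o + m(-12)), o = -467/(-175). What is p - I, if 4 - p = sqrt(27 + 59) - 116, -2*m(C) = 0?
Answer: 55865/467 - sqrt(86) ≈ 110.35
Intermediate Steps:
m(C) = 0 (m(C) = -1/2*0 = 0)
o = 467/175 (o = -467*(-1/175) = 467/175 ≈ 2.6686)
p = 120 - sqrt(86) (p = 4 - (sqrt(27 + 59) - 116) = 4 - (sqrt(86) - 116) = 4 - (-116 + sqrt(86)) = 4 + (116 - sqrt(86)) = 120 - sqrt(86) ≈ 110.73)
I = 175/467 (I = 1/(467/175 + 0) = 1/(467/175) = 175/467 ≈ 0.37473)
p - I = (120 - sqrt(86)) - 1*175/467 = (120 - sqrt(86)) - 175/467 = 55865/467 - sqrt(86)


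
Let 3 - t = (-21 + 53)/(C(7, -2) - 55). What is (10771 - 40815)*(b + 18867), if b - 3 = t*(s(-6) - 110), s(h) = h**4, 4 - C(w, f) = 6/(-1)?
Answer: -31462437328/45 ≈ -6.9917e+8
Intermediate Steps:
C(w, f) = 10 (C(w, f) = 4 - 6/(-1) = 4 - 6*(-1) = 4 - 1*(-6) = 4 + 6 = 10)
t = 167/45 (t = 3 - (-21 + 53)/(10 - 55) = 3 - 32/(-45) = 3 - 32*(-1)/45 = 3 - 1*(-32/45) = 3 + 32/45 = 167/45 ≈ 3.7111)
b = 198197/45 (b = 3 + 167*((-6)**4 - 110)/45 = 3 + 167*(1296 - 110)/45 = 3 + (167/45)*1186 = 3 + 198062/45 = 198197/45 ≈ 4404.4)
(10771 - 40815)*(b + 18867) = (10771 - 40815)*(198197/45 + 18867) = -30044*1047212/45 = -31462437328/45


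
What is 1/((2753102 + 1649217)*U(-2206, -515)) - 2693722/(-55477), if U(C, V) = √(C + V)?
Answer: 2693722/55477 - I*√2721/11978709999 ≈ 48.556 - 4.3547e-9*I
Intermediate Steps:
1/((2753102 + 1649217)*U(-2206, -515)) - 2693722/(-55477) = 1/((2753102 + 1649217)*(√(-2206 - 515))) - 2693722/(-55477) = 1/(4402319*(√(-2721))) - 2693722*(-1/55477) = 1/(4402319*((I*√2721))) + 2693722/55477 = (-I*√2721/2721)/4402319 + 2693722/55477 = -I*√2721/11978709999 + 2693722/55477 = 2693722/55477 - I*√2721/11978709999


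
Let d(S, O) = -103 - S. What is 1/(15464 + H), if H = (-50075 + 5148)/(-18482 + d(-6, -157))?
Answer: 18579/287350583 ≈ 6.4656e-5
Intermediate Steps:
H = 44927/18579 (H = (-50075 + 5148)/(-18482 + (-103 - 1*(-6))) = -44927/(-18482 + (-103 + 6)) = -44927/(-18482 - 97) = -44927/(-18579) = -44927*(-1/18579) = 44927/18579 ≈ 2.4182)
1/(15464 + H) = 1/(15464 + 44927/18579) = 1/(287350583/18579) = 18579/287350583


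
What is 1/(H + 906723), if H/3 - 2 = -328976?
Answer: -1/80199 ≈ -1.2469e-5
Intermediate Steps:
H = -986922 (H = 6 + 3*(-328976) = 6 - 986928 = -986922)
1/(H + 906723) = 1/(-986922 + 906723) = 1/(-80199) = -1/80199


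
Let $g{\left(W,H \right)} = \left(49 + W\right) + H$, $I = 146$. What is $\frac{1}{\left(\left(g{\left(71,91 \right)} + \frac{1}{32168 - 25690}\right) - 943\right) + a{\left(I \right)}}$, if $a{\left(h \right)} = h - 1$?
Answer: $- \frac{6478}{3802585} \approx -0.0017036$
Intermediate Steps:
$g{\left(W,H \right)} = 49 + H + W$
$a{\left(h \right)} = -1 + h$ ($a{\left(h \right)} = h - 1 = -1 + h$)
$\frac{1}{\left(\left(g{\left(71,91 \right)} + \frac{1}{32168 - 25690}\right) - 943\right) + a{\left(I \right)}} = \frac{1}{\left(\left(\left(49 + 91 + 71\right) + \frac{1}{32168 - 25690}\right) - 943\right) + \left(-1 + 146\right)} = \frac{1}{\left(\left(211 + \frac{1}{6478}\right) - 943\right) + 145} = \frac{1}{\left(\frac{1366859}{6478} - 943\right) + 145} = \frac{1}{- \frac{4741895}{6478} + 145} = \frac{1}{- \frac{3802585}{6478}} = - \frac{6478}{3802585}$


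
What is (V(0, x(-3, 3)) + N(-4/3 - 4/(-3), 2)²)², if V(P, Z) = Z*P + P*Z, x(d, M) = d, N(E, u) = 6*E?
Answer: 0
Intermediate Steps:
V(P, Z) = 2*P*Z (V(P, Z) = P*Z + P*Z = 2*P*Z)
(V(0, x(-3, 3)) + N(-4/3 - 4/(-3), 2)²)² = (2*0*(-3) + (6*(-4/3 - 4/(-3)))²)² = (0 + (6*(-4*⅓ - 4*(-⅓)))²)² = (0 + (6*(-4/3 + 4/3))²)² = (0 + (6*0)²)² = (0 + 0²)² = (0 + 0)² = 0² = 0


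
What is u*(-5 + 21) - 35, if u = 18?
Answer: 253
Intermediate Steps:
u*(-5 + 21) - 35 = 18*(-5 + 21) - 35 = 18*16 - 35 = 288 - 35 = 253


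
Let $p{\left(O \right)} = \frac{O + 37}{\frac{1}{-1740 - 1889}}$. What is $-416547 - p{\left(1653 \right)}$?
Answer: $5716463$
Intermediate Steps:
$p{\left(O \right)} = -134273 - 3629 O$ ($p{\left(O \right)} = \frac{37 + O}{\frac{1}{-3629}} = \frac{37 + O}{- \frac{1}{3629}} = \left(37 + O\right) \left(-3629\right) = -134273 - 3629 O$)
$-416547 - p{\left(1653 \right)} = -416547 - \left(-134273 - 5998737\right) = -416547 - -6133010 = -416547 + 6133010 = 5716463$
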